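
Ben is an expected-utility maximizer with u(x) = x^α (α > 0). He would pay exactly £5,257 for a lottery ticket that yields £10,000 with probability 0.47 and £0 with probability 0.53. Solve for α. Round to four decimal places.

EU(lottery) = 0.47·10000^α + 0.53·0 = 0.47·10000^α.
Equating: 5257^α = 0.47·10000^α, i.e. 0.5257^α = 0.47.
Taking logs: α·ln(5257/10000) = ln(0.47), so α = -0.7550226 / -0.6430246 ≈ 1.1742.

α ≈ 1.1742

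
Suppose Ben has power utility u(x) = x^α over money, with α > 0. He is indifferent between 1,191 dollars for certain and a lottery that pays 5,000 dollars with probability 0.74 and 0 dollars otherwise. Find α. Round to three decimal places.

α ≈ 0.210

The lottery's expected utility is 0.74·u(5000) + 0.26·u(0) = 0.74·5000^α (since u(0) = 0 for α > 0).
Indifference: 1191^α = 0.74·5000^α, so (1191/5000)^α = 0.74.
Taking logs: α·ln(1191/5000) = ln(0.74), so α = -0.301105 / -1.434645 ≈ 0.210.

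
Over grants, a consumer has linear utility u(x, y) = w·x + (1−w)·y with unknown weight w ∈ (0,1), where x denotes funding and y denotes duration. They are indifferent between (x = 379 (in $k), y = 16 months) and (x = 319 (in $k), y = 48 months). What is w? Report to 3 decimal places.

u(379,16) = u(319,48) means w·379 + (1−w)·16 = w·319 + (1−w)·48.
w·(379−319) = (1−w)·(48−16), i.e. w·60 = (1−w)·32.
Hence w = 32/(60+32) = 32/92 = 0.348.

w = 0.348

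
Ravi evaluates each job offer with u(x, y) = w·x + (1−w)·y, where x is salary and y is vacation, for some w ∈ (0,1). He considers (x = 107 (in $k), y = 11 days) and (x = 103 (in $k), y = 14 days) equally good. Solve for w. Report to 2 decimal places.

w = 0.43

Equating utilities: w·107 + (1−w)·11 = w·103 + (1−w)·14.
Collecting terms: w·4 = (1−w)·3.
The marginal rate of substitution is 3/4, so w = 3/(4+3) = 0.43.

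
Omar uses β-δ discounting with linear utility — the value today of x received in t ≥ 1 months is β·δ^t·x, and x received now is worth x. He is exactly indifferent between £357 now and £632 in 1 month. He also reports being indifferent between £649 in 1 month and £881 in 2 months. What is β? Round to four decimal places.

β ≈ 0.7668

From the later pair, β·δ^1·649 = β·δ^2·881; dividing through, δ = 649/881 = 0.73666.
The first indifference: 357 = β·δ·632, so β = 357/(δ·632) = 357/(0.73666·632) ≈ 0.7668.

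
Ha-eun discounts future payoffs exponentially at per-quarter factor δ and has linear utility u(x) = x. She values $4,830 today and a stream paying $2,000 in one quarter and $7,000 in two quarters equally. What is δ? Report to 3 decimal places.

δ ≈ 0.700

Present value of the stream is 2000·δ + 7000·δ². Indifference gives 2000δ + 7000δ² = 4830.
That is, 7000δ² + 2000δ − 4830 = 0, a quadratic in δ.
By the quadratic formula (taking the positive root), δ = (−2000 + √139240000.00) / 14000 ≈ 0.700.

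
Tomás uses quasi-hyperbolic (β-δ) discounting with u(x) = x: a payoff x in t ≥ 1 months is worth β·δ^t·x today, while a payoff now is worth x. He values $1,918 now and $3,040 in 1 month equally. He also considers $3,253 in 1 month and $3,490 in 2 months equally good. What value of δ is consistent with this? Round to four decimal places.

The second indifference involves only future payoffs, so β cancels: β·δ^1·3253 = β·δ^2·3490, giving δ = 3253/3490 = 0.93209.

δ ≈ 0.9321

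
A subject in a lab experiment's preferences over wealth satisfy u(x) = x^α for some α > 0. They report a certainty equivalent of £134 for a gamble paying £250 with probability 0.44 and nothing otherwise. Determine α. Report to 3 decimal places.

α ≈ 1.316

EU(lottery) = 0.44·250^α + 0.56·0 = 0.44·250^α.
Indifference: 134^α = 0.44·250^α, so (134/250)^α = 0.44.
α = ln(0.44) / ln(134/250) = -0.820981/-0.623621 ≈ 1.316.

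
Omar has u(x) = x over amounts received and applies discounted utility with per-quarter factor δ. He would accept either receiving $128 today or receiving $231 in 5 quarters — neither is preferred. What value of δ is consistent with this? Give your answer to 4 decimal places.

δ ≈ 0.8886

Indifference means u(128) = δ^5 · u(231), so δ^5 = u(128)/u(231).
With u(x) = x: δ^5 = 128/231 = 0.55411.
Taking the 5th root: δ = 0.55411^(1/5) ≈ 0.8886.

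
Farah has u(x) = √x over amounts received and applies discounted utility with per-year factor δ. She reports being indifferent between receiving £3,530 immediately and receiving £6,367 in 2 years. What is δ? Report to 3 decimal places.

Indifference means u(3530) = δ^2 · u(6367), so δ^2 = u(3530)/u(6367).
With u(x) = √x: δ^2 = √3530/√6367 = √(3530/6367) = 0.74459.
So δ = 0.74459^(1/2) ≈ 0.863.

δ ≈ 0.863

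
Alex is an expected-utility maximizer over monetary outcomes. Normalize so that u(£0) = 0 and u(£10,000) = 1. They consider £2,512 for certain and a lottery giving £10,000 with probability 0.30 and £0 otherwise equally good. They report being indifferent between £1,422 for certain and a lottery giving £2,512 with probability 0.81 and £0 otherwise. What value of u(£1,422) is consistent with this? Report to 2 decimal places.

First, u(£2,512) = 0.30·u(£10,000) + 0.70·u(£0) = 0.30.
The second indifference gives u(£1,422) = 0.81·u(£2,512) + 0.19·u(£0) = 0.81·0.30 + 0.19·0.00 = 0.2430.

0.24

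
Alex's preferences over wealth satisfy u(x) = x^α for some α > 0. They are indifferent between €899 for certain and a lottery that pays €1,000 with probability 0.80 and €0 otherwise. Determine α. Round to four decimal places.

EU(lottery) = 0.80·1000^α + 0.20·0 = 0.80·1000^α.
Indifference: 899^α = 0.80·1000^α, so (899/1000)^α = 0.80.
Take logs: α = ln 0.80 / ln(899/1000) ≈ 2.095791.

α ≈ 2.0958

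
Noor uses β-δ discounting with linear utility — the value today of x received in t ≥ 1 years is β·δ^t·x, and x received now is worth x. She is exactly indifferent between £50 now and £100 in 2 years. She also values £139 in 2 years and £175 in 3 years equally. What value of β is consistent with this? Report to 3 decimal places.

β ≈ 0.793

The second indifference involves only future payoffs, so β cancels: β·δ^2·139 = β·δ^3·175, giving δ = 139/175 = 0.79429.
Now use the now-vs-future pair: 50 = β·δ^2·100 gives β = 50/(0.63089·100) ≈ 0.793.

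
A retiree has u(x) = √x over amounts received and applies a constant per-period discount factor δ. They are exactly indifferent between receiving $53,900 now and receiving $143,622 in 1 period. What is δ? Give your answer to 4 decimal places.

Equating discounted utilities: u(53900) = δ·u(143622) ⇒ δ = u(53900)/u(143622).
With u(x) = √x: δ = √53900/√143622 = √(53900/143622) = 0.61261.

δ ≈ 0.6126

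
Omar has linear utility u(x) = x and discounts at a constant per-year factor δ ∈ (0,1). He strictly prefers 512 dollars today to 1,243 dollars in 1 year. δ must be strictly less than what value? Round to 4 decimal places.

δ < 0.4119

The preference means 512 > δ·1243.
Dividing through by 1243 gives δ < 0.41191.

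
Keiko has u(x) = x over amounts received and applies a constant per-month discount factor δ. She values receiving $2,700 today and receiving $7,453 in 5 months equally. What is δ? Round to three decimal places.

δ ≈ 0.816

Equating discounted utilities: u(2700) = δ^5·u(7453) ⇒ δ^5 = u(2700)/u(7453).
With u(x) = x: δ^5 = 2700/7453 = 0.36227.
Hence δ = (0.36227)^(1/5) = 0.81622.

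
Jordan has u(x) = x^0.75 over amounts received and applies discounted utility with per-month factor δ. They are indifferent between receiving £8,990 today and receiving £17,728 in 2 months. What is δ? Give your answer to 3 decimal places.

Equating discounted utilities: u(8990) = δ^2·u(17728) ⇒ δ^2 = u(8990)/u(17728).
With u(x) = x^0.75: δ^2 = 8990^0.75/17728^0.75 = (8990/17728)^0.75 = 0.60093.
Taking the square root: δ = 0.60093^(1/2) ≈ 0.775.

δ ≈ 0.775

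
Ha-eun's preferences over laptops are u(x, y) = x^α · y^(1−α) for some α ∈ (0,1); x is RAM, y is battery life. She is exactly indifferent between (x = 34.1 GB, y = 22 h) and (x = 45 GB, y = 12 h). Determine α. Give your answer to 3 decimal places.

Indifference: 34.1^α · 22^(1−α) = 45^α · 12^(1−α).
Taking logs: α·ln 34.1 + (1−α)·ln 22 = α·ln 45 + (1−α)·ln 12, i.e. α·-0.277365 = (1−α)·-0.606136.
With A = -0.277365 and B = -0.606136: α·A = (1−α)·B, so α = B/(A+B) = -0.606136/-0.883501 ≈ 0.686.

α ≈ 0.686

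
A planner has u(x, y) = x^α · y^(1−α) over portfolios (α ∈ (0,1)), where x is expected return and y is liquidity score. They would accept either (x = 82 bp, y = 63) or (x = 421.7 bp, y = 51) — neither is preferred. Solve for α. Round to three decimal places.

α ≈ 0.114

Set the two utilities equal: 82^α·63^(1−α) = 421.7^α·51^(1−α).
Taking logs: α·ln 82 + (1−α)·ln 63 = α·ln 421.7 + (1−α)·ln 51, i.e. α·-1.637575 = (1−α)·-0.211309.
So α/(1−α) = (-0.211309)/(-1.637575) = 0.129038, and α = 0.129038/1.129038 ≈ 0.114.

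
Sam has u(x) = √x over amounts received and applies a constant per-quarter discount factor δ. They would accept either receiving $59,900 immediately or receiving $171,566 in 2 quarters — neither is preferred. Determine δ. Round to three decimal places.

δ ≈ 0.769

Equating discounted utilities: u(59900) = δ^2·u(171566) ⇒ δ^2 = u(59900)/u(171566).
Since u(x) = √x, δ^2 = √(59900/171566) = 0.59088.
Hence δ = (0.59088)^(1/2) = 0.76869.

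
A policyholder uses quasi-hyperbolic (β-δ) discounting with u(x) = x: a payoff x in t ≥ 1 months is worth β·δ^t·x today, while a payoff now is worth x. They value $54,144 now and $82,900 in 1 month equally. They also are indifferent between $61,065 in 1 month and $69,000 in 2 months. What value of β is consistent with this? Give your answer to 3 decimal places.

The second indifference involves only future payoffs, so β cancels: β·δ^1·61065 = β·δ^2·69000, giving δ = 61065/69000 = 0.88500.
Now use the now-vs-future pair: 54144 = β·δ·82900 gives β = 54144/(0.88500·82900) ≈ 0.738.

β ≈ 0.738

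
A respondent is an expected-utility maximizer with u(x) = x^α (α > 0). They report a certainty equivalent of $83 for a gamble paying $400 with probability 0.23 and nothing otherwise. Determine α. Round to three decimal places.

α ≈ 0.935

The lottery's expected utility is 0.23·u(400) + 0.77·u(0) = 0.23·400^α (since u(0) = 0 for α > 0).
Equating: 83^α = 0.23·400^α, i.e. 0.2075^α = 0.23.
Taking logs: α·ln(83/400) = ln(0.23), so α = -1.469676 / -1.572624 ≈ 0.935.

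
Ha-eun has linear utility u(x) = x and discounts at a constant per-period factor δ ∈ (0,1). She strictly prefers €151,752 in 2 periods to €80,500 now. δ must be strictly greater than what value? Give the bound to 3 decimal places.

The preference means 80500 < δ^2·151752.
So δ^2 > 80500/151752 = 0.53047; taking the square root of both positive sides preserves the inequality.
δ > 0.53047^(1/2) = 0.728.

δ > 0.728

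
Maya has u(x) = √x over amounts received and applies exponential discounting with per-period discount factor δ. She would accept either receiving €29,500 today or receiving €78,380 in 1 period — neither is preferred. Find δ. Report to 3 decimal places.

δ ≈ 0.613

Equating discounted utilities: u(29500) = δ·u(78380) ⇒ δ = u(29500)/u(78380).
Since u(x) = √x, δ = √(29500/78380) = 0.61349.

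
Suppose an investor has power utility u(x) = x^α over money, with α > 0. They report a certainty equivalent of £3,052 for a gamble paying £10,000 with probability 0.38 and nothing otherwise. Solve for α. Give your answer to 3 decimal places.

α ≈ 0.815

EU(lottery) = 0.38·10000^α + 0.62·0 = 0.38·10000^α.
Setting u(3052) equal to that: 3052^α = 0.38·10000^α ⇒ (3052/10000)^α = 0.38.
Take logs: α = ln 0.38 / ln(3052/10000) ≈ 0.81530.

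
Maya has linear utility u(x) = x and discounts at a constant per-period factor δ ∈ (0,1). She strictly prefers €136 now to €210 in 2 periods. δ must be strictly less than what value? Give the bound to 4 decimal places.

δ < 0.8047

Under u(x) = x this choice says 136 > δ^2·210.
Dividing by 210: δ^2 < 0.64762. Both sides are positive, so the square root keeps the direction.
δ < (136/210)^(1/2) ≈ 0.8047.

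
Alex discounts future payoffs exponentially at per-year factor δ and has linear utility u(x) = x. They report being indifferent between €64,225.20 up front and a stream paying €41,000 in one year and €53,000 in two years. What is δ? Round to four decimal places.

Present value of the stream is 41000·δ + 53000·δ². Indifference gives 41000δ + 53000δ² = 64225.20.
Rearranged: 53000δ² + 41000δ − 64225.20 = 0.
By the quadratic formula (taking the positive root), δ = (−41000 + √15296742400.00) / 106000 ≈ 0.7800.

δ ≈ 0.7800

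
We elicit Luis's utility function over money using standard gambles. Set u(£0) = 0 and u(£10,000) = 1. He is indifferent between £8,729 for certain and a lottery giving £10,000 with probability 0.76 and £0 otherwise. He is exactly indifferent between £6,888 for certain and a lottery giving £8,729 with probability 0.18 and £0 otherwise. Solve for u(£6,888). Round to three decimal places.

First, u(£8,729) = 0.76·u(£10,000) + 0.24·u(£0) = 0.76.
Then u(£6,888) = 0.18·u(£8,729) + 0.82·u(£0) = 0.18·0.76 + 0.82·0.00 = 0.1368.

0.137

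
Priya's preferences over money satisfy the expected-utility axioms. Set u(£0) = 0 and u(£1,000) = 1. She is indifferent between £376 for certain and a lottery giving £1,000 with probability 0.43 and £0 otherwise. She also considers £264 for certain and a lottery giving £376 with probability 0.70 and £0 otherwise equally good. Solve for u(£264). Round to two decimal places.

0.30

From the first indifference, u(£376) = 0.43·u(£1,000) + 0.57·u(£0) = 0.43·1 + 0.57·0 = 0.43.
Then u(£264) = 0.70·u(£376) + 0.30·u(£0) = 0.70·0.43 + 0.30·0.00 = 0.3010.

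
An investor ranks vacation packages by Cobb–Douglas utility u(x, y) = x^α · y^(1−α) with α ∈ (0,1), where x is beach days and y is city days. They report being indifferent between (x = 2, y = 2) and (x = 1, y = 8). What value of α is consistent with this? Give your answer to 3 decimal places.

α ≈ 0.667

Set the two utilities equal: 2^α·2^(1−α) = 1^α·8^(1−α).
Rearrange to (2/1)^α = (8/2)^(1−α) and take logs: α·0.693147 = (1−α)·1.386294.
Thus α·(2.079441) = 1.386294, so α = 1.386294/2.079441 ≈ 0.667.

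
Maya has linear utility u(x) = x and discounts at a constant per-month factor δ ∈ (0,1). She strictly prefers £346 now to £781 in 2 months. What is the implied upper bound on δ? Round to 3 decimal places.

Under u(x) = x this choice says 346 > δ^2·781.
Dividing by 781: δ^2 < 0.44302. Both sides are positive, so the square root keeps the direction.
δ < (346/781)^(1/2) ≈ 0.666.

δ < 0.666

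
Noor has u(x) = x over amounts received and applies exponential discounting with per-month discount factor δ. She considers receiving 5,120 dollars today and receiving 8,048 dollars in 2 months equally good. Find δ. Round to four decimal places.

The payoff in 2 months is discounted by δ^2, so u(5120) = δ^2·u(8048) and δ^2 = u(5120)/u(8048).
With u(x) = x: δ^2 = 5120/8048 = 0.63618.
Taking the square root: δ = 0.63618^(1/2) ≈ 0.7976.

δ ≈ 0.7976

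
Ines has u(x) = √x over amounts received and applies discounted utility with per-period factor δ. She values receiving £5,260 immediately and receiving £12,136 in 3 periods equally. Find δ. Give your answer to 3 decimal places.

Equating discounted utilities: u(5260) = δ^3·u(12136) ⇒ δ^3 = u(5260)/u(12136).
Since u(x) = √x, δ^3 = √(5260/12136) = 0.65835.
Hence δ = (0.65835)^(1/3) = 0.86993.

δ ≈ 0.870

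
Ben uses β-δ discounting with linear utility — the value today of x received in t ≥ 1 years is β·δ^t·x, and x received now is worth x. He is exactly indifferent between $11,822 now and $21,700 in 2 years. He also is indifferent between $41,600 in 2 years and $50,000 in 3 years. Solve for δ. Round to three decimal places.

δ ≈ 0.832

The second indifference involves only future payoffs, so β cancels: β·δ^2·41600 = β·δ^3·50000, giving δ = 41600/50000 = 0.83200.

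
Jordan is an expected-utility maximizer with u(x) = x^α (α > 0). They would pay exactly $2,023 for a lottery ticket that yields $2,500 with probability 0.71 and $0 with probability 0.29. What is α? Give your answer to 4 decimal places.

α ≈ 1.6177

EU(lottery) = 0.71·2500^α + 0.29·0 = 0.71·2500^α.
Equating: 2023^α = 0.71·2500^α, i.e. 0.8092^α = 0.71.
α = ln(0.71) / ln(2023/2500) = -0.3424903/-0.2117092 ≈ 1.6177.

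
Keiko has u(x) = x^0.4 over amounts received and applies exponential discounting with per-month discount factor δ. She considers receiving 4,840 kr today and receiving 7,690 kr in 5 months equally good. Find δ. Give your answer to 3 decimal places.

δ ≈ 0.964

Indifference means u(4840) = δ^5 · u(7690), so δ^5 = u(4840)/u(7690).
With u(x) = x^0.4: δ^5 = 4840^0.4/7690^0.4 = (4840/7690)^0.4 = 0.83094.
Taking the 5th root: δ = 0.83094^(1/5) ≈ 0.964.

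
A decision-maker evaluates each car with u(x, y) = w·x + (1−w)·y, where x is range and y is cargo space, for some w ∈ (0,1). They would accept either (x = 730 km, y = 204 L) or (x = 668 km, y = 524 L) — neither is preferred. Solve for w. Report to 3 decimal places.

Equating utilities: w·730 + (1−w)·204 = w·668 + (1−w)·524.
Collecting terms: w·62 = (1−w)·320.
The marginal rate of substitution is 320/62, so w = 320/(62+320) = 0.838.

w = 0.838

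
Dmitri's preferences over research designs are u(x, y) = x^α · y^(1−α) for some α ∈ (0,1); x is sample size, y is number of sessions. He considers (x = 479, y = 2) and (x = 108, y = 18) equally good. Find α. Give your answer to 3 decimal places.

Set the two utilities equal: 479^α·2^(1−α) = 108^α·18^(1−α).
Taking logs: α·ln 479 + (1−α)·ln 2 = α·ln 108 + (1−α)·ln 18, i.e. α·1.489569 = (1−α)·2.197225.
With A = 1.489569 and B = 2.197225: α·A = (1−α)·B, so α = B/(A+B) = 2.197225/3.686794 ≈ 0.596.

α ≈ 0.596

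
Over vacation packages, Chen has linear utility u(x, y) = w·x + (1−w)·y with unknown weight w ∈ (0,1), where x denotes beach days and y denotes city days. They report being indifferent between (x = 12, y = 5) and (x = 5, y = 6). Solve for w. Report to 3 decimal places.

Equating utilities: w·12 + (1−w)·5 = w·5 + (1−w)·6.
w·(12−5) = (1−w)·(6−5), i.e. w·7 = (1−w)·1.
So w/(1−w) = 1/7 = 0.1429, giving w = 1/(7+1) = 0.125.

w = 0.125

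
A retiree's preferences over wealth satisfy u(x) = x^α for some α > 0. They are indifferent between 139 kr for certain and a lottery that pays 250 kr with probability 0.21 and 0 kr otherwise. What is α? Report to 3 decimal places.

The lottery's expected utility is 0.21·u(250) + 0.79·u(0) = 0.21·250^α (since u(0) = 0 for α > 0).
Indifference: 139^α = 0.21·250^α, so (139/250)^α = 0.21.
α = ln(0.21) / ln(139/250) = -1.560648/-0.586987 ≈ 2.659.

α ≈ 2.659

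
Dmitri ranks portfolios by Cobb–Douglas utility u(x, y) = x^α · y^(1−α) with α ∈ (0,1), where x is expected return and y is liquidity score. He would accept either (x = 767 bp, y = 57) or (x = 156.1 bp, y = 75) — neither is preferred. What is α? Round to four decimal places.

Set the two utilities equal: 767^α·57^(1−α) = 156.1^α·75^(1−α).
Taking logs: α·ln 767 + (1−α)·ln 57 = α·ln 156.1 + (1−α)·ln 75, i.e. α·1.5919900 = (1−α)·0.2744368.
Thus α·(1.8664268) = 0.2744368, so α = 0.2744368/1.8664268 ≈ 0.1470.

α ≈ 0.1470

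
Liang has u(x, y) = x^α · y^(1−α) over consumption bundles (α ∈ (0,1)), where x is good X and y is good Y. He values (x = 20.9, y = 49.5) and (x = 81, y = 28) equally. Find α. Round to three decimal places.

Indifference: 20.9^α · 49.5^(1−α) = 81^α · 28^(1−α).
(20.9/81)^α = (28/49.5)^(1−α); take logs: α·ln(20.9/81) = (1−α)·ln(28/49.5), i.e. α·-1.354700 = (1−α)·-0.569768.
With A = -1.354700 and B = -0.569768: α·A = (1−α)·B, so α = B/(A+B) = -0.569768/-1.924468 ≈ 0.296.

α ≈ 0.296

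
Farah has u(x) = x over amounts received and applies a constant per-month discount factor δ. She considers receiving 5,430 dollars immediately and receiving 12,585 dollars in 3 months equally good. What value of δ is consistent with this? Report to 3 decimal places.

Indifference means u(5430) = δ^3 · u(12585), so δ^3 = u(5430)/u(12585).
With u(x) = x: δ^3 = 5430/12585 = 0.43147.
Hence δ = (0.43147)^(1/3) = 0.75564.

δ ≈ 0.756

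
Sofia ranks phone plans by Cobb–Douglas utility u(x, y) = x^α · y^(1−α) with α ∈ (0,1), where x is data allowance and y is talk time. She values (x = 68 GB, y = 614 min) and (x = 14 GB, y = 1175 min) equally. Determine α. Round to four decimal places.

α ≈ 0.2911

Set the two utilities equal: 68^α·614^(1−α) = 14^α·1175^(1−α).
(68/14)^α = (1175/614)^(1−α); take logs: α·ln(68/14) = (1−α)·ln(1175/614), i.e. α·1.5804504 = (1−α)·0.6490285.
With A = 1.5804504 and B = 0.6490285: α·A = (1−α)·B, so α = B/(A+B) = 0.6490285/2.2294789 ≈ 0.2911.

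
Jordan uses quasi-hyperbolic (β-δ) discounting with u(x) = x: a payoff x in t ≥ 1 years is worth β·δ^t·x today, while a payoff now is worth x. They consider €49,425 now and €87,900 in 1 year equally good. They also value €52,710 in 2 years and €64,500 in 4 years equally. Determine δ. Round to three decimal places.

δ ≈ 0.904

From the later pair, β·δ^2·52710 = β·δ^4·64500; dividing through, δ^2 = 52710/64500 = 0.81721, so δ = 0.90400.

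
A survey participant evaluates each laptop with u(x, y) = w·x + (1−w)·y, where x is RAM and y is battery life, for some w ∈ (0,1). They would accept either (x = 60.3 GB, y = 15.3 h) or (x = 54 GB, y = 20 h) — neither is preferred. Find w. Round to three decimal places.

w = 0.427

Equating utilities: w·60.3 + (1−w)·15.3 = w·54 + (1−w)·20.
Rearranging, 6.3·w − 4.7·(1−w) = 0.
So w/(1−w) = 4.7/6.3 = 0.7460, giving w = 4.7/(6.3+4.7) = 0.427.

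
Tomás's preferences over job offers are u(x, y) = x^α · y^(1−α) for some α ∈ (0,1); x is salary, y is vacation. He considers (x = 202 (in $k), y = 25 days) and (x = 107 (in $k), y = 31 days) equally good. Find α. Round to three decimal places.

The Cobb–Douglas utilities coincide, so 202^α·25^(1−α) = 107^α·31^(1−α).
Rearrange to (202/107)^α = (31/25)^(1−α) and take logs: α·0.635439 = (1−α)·0.215111.
With A = 0.635439 and B = 0.215111: α·A = (1−α)·B, so α = B/(A+B) = 0.215111/0.850550 ≈ 0.253.

α ≈ 0.253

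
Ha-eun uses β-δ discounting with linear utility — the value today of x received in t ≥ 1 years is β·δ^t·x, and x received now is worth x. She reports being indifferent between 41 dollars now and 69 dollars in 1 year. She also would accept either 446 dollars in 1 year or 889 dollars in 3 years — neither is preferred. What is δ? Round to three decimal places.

From the later pair, β·δ^1·446 = β·δ^3·889; dividing through, δ^2 = 446/889 = 0.50169, so δ = 0.70830.

δ ≈ 0.708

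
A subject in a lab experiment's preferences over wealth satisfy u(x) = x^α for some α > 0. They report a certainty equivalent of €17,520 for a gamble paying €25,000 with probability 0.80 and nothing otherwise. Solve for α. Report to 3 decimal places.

α ≈ 0.628

EU(lottery) = 0.80·25000^α + 0.20·0 = 0.80·25000^α.
Indifference: 17520^α = 0.80·25000^α, so (17520/25000)^α = 0.80.
Take logs: α = ln 0.80 / ln(17520/25000) ≈ 0.62763.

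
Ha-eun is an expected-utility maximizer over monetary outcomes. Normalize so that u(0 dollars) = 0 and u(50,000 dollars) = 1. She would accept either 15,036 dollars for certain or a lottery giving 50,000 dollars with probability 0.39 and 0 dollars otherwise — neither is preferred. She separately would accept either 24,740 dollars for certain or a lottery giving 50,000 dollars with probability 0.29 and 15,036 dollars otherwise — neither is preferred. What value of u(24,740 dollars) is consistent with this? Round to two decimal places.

The first gamble pins u(15,036 dollars): it must equal 0.39·1 + 0.61·0 = 0.39.
Chaining: u(24,740 dollars) = 0.29·1.00 + 0.71·0.39 = 0.5669.

0.57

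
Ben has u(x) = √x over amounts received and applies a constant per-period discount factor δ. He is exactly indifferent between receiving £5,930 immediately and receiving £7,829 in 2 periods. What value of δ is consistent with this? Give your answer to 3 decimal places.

δ ≈ 0.933

The payoff in 2 periods is discounted by δ^2, so u(5930) = δ^2·u(7829) and δ^2 = u(5930)/u(7829).
With u(x) = √x: δ^2 = √5930/√7829 = √(5930/7829) = 0.87031.
So δ = 0.87031^(1/2) ≈ 0.933.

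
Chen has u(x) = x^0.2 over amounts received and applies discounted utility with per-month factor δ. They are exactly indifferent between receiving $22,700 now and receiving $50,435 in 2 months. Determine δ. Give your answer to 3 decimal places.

δ ≈ 0.923

Indifference means u(22700) = δ^2 · u(50435), so δ^2 = u(22700)/u(50435).
With u(x) = x^0.2: δ^2 = 22700^0.2/50435^0.2 = (22700/50435)^0.2 = 0.85243.
Hence δ = (0.85243)^(1/2) = 0.92327.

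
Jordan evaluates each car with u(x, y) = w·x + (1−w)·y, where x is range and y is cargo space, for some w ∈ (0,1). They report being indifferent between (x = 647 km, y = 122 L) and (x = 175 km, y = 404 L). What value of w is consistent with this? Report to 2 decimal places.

Indifference: w·647 + (1−w)·122 = w·175 + (1−w)·404.
Rearranging, 472·w − 282·(1−w) = 0.
So w/(1−w) = 282/472 = 0.5975, giving w = 282/(472+282) = 0.37.

w = 0.37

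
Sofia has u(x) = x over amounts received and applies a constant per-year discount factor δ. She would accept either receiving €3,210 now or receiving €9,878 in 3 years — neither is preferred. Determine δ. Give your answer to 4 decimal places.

δ ≈ 0.6875

The payoff in 3 years is discounted by δ^3, so u(3210) = δ^3·u(9878) and δ^3 = u(3210)/u(9878).
With u(x) = x: δ^3 = 3210/9878 = 0.32496.
So δ = 0.32496^(1/3) ≈ 0.6875.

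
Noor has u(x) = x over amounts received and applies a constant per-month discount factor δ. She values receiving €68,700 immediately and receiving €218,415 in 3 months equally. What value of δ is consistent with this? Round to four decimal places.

δ ≈ 0.6801

Indifference means u(68700) = δ^3 · u(218415), so δ^3 = u(68700)/u(218415).
With u(x) = x: δ^3 = 68700/218415 = 0.31454.
Taking the cube root: δ = 0.31454^(1/3) ≈ 0.6801.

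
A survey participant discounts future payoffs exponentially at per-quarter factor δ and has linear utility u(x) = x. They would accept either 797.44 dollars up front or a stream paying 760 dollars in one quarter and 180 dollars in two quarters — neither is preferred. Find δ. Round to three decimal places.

δ ≈ 0.870

Equating present values: 797.44 = 760δ + 180δ².
Rearranged: 180δ² + 760δ − 797.44 = 0.
δ = (−760 + √(760² + 4·180·797.44)) / (2·180) = (−760 + √1151756.80) / 360 ≈ 0.870.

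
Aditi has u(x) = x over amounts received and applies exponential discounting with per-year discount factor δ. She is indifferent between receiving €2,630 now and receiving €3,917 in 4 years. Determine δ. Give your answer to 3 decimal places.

Equating discounted utilities: u(2630) = δ^4·u(3917) ⇒ δ^4 = u(2630)/u(3917).
With u(x) = x: δ^4 = 2630/3917 = 0.67143.
Taking the 4th root: δ = 0.67143^(1/4) ≈ 0.905.

δ ≈ 0.905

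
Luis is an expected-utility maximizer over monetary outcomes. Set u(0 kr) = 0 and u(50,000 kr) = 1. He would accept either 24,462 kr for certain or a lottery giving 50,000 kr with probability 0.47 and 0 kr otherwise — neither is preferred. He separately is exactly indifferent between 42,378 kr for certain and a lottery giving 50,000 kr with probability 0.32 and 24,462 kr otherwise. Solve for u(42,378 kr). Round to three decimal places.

First, u(24,462 kr) = 0.47·u(50,000 kr) + 0.53·u(0 kr) = 0.47.
Then u(42,378 kr) = 0.32·u(50,000 kr) + 0.68·u(24,462 kr) = 0.32·1.00 + 0.68·0.47 = 0.6396.

0.640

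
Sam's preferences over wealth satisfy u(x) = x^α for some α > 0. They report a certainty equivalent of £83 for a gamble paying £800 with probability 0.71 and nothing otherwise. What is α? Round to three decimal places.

The lottery's expected utility is 0.71·u(800) + 0.29·u(0) = 0.71·800^α (since u(0) = 0 for α > 0).
Indifference: 83^α = 0.71·800^α, so (83/800)^α = 0.71.
α = ln(0.71) / ln(83/800) = -0.342490/-2.265771 ≈ 0.151.

α ≈ 0.151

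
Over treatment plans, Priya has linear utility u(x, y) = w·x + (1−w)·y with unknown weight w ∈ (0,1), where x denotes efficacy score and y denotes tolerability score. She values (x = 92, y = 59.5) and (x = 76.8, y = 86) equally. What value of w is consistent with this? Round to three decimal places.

u(92,59.5) = u(76.8,86) means w·92 + (1−w)·59.5 = w·76.8 + (1−w)·86.
w·(92−76.8) = (1−w)·(86−59.5), i.e. w·15.2 = (1−w)·26.5.
So w/(1−w) = 26.5/15.2 = 1.7434, giving w = 26.5/(15.2+26.5) = 0.635.

w = 0.635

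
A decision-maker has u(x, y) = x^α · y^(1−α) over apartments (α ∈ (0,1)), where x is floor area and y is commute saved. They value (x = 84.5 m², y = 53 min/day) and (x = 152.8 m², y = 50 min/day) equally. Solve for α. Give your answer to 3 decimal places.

The Cobb–Douglas utilities coincide, so 84.5^α·53^(1−α) = 152.8^α·50^(1−α).
(84.5/152.8)^α = (50/53)^(1−α); take logs: α·ln(84.5/152.8) = (1−α)·ln(50/53), i.e. α·-0.592378 = (1−α)·-0.058269.
So α/(1−α) = (-0.058269)/(-0.592378) = 0.098365, and α = 0.098365/1.098365 ≈ 0.090.

α ≈ 0.090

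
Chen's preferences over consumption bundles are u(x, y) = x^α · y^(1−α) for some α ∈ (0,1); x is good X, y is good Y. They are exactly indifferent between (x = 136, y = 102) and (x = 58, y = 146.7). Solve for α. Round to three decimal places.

α ≈ 0.299

Indifference: 136^α · 102^(1−α) = 58^α · 146.7^(1−α).
Taking logs: α·ln 136 + (1−α)·ln 102 = α·ln 58 + (1−α)·ln 146.7, i.e. α·0.852212 = (1−α)·0.363417.
Thus α·(1.215629) = 0.363417, so α = 0.363417/1.215629 ≈ 0.299.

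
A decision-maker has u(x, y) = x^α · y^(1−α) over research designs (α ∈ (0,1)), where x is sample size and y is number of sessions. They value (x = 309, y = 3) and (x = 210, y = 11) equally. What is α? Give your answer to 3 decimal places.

α ≈ 0.771

Set the two utilities equal: 309^α·3^(1−α) = 210^α·11^(1−α).
Taking logs: α·ln 309 + (1−α)·ln 3 = α·ln 210 + (1−α)·ln 11, i.e. α·0.386234 = (1−α)·1.299283.
With A = 0.386234 and B = 1.299283: α·A = (1−α)·B, so α = B/(A+B) = 1.299283/1.685517 ≈ 0.771.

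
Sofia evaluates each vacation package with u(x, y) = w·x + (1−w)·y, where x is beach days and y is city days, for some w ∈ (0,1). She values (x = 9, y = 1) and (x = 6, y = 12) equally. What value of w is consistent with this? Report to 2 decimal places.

w = 0.79

Indifference: w·9 + (1−w)·1 = w·6 + (1−w)·12.
w·(9−6) = (1−w)·(12−1), i.e. w·3 = (1−w)·11.
The marginal rate of substitution is 11/3, so w = 11/(3+11) = 0.79.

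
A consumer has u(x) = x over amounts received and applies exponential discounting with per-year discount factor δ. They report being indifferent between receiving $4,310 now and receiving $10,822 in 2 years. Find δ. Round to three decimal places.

δ ≈ 0.631

Equating discounted utilities: u(4310) = δ^2·u(10822) ⇒ δ^2 = u(4310)/u(10822).
With u(x) = x: δ^2 = 4310/10822 = 0.39826.
Hence δ = (0.39826)^(1/2) = 0.63108.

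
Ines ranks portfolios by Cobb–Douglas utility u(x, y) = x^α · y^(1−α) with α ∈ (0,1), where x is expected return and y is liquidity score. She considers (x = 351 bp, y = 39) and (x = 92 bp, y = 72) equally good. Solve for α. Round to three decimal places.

Set the two utilities equal: 351^α·39^(1−α) = 92^α·72^(1−α).
Taking logs: α·ln 351 + (1−α)·ln 39 = α·ln 92 + (1−α)·ln 72, i.e. α·1.338998 = (1−α)·0.613104.
With A = 1.338998 and B = 0.613104: α·A = (1−α)·B, so α = B/(A+B) = 0.613104/1.952102 ≈ 0.314.

α ≈ 0.314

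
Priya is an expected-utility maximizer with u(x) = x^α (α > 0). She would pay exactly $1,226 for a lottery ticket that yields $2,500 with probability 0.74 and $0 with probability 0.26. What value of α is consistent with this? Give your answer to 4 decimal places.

EU(lottery) = 0.74·2500^α + 0.26·0 = 0.74·2500^α.
Indifference: 1226^α = 0.74·2500^α, so (1226/2500)^α = 0.74.
Take logs: α = ln 0.74 / ln(1226/2500) ≈ 0.422584.

α ≈ 0.4226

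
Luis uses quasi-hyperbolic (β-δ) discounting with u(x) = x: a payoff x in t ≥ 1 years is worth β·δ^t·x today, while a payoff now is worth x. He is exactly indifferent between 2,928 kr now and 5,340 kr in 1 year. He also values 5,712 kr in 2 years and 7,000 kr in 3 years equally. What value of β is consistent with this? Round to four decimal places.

β ≈ 0.6720

Both payoffs in the second observation are in the future, so β drops out: δ^2·5712 = δ^3·7000 ⇒ δ = 5712/7000 = 0.81600.
Substituting δ into 2928 = β·δ·5340: β = 2928/(4357.440) ≈ 0.6720.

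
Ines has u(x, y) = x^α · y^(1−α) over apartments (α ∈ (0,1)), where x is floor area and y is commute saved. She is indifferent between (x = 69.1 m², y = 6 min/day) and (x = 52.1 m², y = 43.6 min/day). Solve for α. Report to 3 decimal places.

α ≈ 0.875

Indifference: 69.1^α · 6^(1−α) = 52.1^α · 43.6^(1−α).
(69.1/52.1)^α = (43.6/6)^(1−α); take logs: α·ln(69.1/52.1) = (1−α)·ln(43.6/6), i.e. α·0.282390 = (1−α)·1.983298.
So α/(1−α) = (1.983298)/(0.282390) = 7.023259, and α = 7.023259/8.023259 ≈ 0.875.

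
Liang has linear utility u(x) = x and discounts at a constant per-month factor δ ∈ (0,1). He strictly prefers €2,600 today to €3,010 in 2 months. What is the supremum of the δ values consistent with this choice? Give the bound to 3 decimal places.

The preference means 2600 > δ^2·3010.
So δ^2 < 2600/3010 = 0.86379; taking the square root of both positive sides preserves the inequality.
δ < 0.86379^(1/2) = 0.929.

δ < 0.929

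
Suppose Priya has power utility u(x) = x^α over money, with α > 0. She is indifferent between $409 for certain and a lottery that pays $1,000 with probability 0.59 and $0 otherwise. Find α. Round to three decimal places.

Since u(0) = 0, the lottery's EU is 0.59·1000^α.
Indifference: 409^α = 0.59·1000^α, so (409/1000)^α = 0.59.
Take logs: α = ln 0.59 / ln(409/1000) ≈ 0.59017.

α ≈ 0.590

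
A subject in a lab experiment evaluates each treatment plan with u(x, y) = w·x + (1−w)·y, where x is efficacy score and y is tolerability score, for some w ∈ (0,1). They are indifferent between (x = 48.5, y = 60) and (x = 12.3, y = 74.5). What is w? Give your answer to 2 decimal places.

w = 0.29

u(48.5,60) = u(12.3,74.5) means w·48.5 + (1−w)·60 = w·12.3 + (1−w)·74.5.
Collecting terms: w·36.2 = (1−w)·14.5.
So w/(1−w) = 14.5/36.2 = 0.4006, giving w = 14.5/(36.2+14.5) = 0.29.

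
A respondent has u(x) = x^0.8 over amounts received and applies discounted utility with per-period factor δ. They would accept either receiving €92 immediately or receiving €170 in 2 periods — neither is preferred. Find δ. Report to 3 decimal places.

δ ≈ 0.782

Equating discounted utilities: u(92) = δ^2·u(170) ⇒ δ^2 = u(92)/u(170).
With u(x) = x^0.8: δ^2 = 92^0.8/170^0.8 = (92/170)^0.8 = 0.61189.
Taking the square root: δ = 0.61189^(1/2) ≈ 0.782.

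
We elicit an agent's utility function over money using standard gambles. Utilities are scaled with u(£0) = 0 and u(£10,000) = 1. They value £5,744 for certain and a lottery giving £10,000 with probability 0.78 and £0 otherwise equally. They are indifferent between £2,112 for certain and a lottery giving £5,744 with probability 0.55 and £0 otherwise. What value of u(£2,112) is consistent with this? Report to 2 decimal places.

From the first indifference, u(£5,744) = 0.78·u(£10,000) + 0.22·u(£0) = 0.78·1 + 0.22·0 = 0.78.
Chaining: u(£2,112) = 0.55·0.78 + 0.45·0.00 = 0.4290.

0.43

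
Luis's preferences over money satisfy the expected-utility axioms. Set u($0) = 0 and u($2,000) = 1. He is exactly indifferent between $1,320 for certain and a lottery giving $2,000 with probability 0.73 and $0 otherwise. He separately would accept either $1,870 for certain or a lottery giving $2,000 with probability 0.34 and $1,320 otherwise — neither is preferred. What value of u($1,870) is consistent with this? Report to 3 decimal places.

The first gamble pins u($1,320): it must equal 0.73·1 + 0.27·0 = 0.73.
The second indifference gives u($1,870) = 0.34·u($2,000) + 0.66·u($1,320) = 0.34·1.00 + 0.66·0.73 = 0.8218.

0.822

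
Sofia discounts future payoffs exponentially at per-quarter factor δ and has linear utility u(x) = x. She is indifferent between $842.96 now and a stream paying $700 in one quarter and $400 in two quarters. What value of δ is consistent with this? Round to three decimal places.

The stream is worth 700δ + 400δ² today, so 700δ + 400δ² = 842.96.
That is, 400δ² + 700δ − 842.96 = 0, a quadratic in δ.
The positive root is δ = [−700 + √(700² + 4·400·842.96)] / (2·400) = (−700 + 1356.000)/800 ≈ 0.820.

δ ≈ 0.820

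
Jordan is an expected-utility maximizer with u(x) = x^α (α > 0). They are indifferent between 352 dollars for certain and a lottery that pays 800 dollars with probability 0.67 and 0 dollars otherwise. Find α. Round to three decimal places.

Since u(0) = 0, the lottery's EU is 0.67·800^α.
Setting u(352) equal to that: 352^α = 0.67·800^α ⇒ (352/800)^α = 0.67.
Taking logs: α·ln(352/800) = ln(0.67), so α = -0.400478 / -0.820981 ≈ 0.488.

α ≈ 0.488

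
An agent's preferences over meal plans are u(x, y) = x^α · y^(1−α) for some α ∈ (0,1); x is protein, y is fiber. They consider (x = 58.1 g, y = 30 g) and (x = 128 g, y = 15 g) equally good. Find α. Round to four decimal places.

α ≈ 0.4674

Set the two utilities equal: 58.1^α·30^(1−α) = 128^α·15^(1−α).
Rearrange to (58.1/128)^α = (15/30)^(1−α) and take logs: α·-0.7898646 = (1−α)·-0.6931472.
Thus α·(-1.4830118) = -0.6931472, so α = -0.6931472/-1.4830118 ≈ 0.4674.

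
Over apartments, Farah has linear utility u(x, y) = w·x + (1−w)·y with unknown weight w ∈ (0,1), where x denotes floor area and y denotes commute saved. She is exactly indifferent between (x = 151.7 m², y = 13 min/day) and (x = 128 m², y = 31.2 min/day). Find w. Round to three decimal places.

Equating utilities: w·151.7 + (1−w)·13 = w·128 + (1−w)·31.2.
Rearranging, 23.7·w − 18.2·(1−w) = 0.
So w/(1−w) = 18.2/23.7 = 0.7679, giving w = 18.2/(23.7+18.2) = 0.434.

w = 0.434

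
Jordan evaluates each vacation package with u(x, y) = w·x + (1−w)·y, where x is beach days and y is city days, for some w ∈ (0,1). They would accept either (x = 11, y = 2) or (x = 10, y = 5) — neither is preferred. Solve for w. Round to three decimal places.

Equating utilities: w·11 + (1−w)·2 = w·10 + (1−w)·5.
Rearranging, 1·w − 3·(1−w) = 0.
So w/(1−w) = 3/1 = 3.0000, giving w = 3/(1+3) = 0.750.

w = 0.750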